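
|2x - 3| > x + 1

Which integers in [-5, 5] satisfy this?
Holds for: {-5, -4, -3, -2, -1, 0, 5}
Fails for: {1, 2, 3, 4}

Answer: {-5, -4, -3, -2, -1, 0, 5}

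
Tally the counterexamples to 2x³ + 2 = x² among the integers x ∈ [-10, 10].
Counterexamples in [-10, 10]: {-10, -9, -8, -7, -6, -5, -4, -3, -2, -1, 0, 1, 2, 3, 4, 5, 6, 7, 8, 9, 10}.

Counting them gives 21 values.

Answer: 21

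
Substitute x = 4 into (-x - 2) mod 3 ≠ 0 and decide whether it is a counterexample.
Substitute x = 4 into the relation:
x = 4: LHS = (-4 - 2) mod 3 = (-6) mod 3 = 0; 0 ≠ 0 — FAILS

Since the claim fails at x = 4, this value is a counterexample.

Answer: Yes, x = 4 is a counterexample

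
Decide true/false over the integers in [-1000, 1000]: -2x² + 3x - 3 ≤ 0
Over all integers in [-1000, 1000], LHS − RHS is largest at x = 1, where it equals -2:
x = 1: LHS = -2·1² + 3·1 - 3 = -2; -2 ≤ 0 — holds
At the ends of the range:
x = -1000: LHS = -2·(-1000)² + 3·(-1000) - 3 = -2003003; -2003003 ≤ 0 — holds
x = 1000: LHS = -2·1000² + 3·1000 - 3 = -1997003; -1997003 ≤ 0 — holds
Hence LHS − RHS is never positive, i.e. LHS ≤ RHS throughout, so the relation holds for every integer in [-1000, 1000].

No counterexample exists.

Answer: True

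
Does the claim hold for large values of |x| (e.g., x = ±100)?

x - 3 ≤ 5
x = 100: LHS = 100 - 3 = 97; 97 ≤ 5 — FAILS
x = -100: LHS = (-100) - 3 = -103; -103 ≤ 5 — holds

Answer: Partially: fails for x = 100, holds for x = -100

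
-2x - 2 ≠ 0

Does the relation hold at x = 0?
x = 0: LHS = -2·0 - 2 = -2; -2 ≠ 0 — holds

The relation is satisfied at x = 0.

Answer: Yes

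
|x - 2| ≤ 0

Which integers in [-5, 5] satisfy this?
Holds for: {2}
Fails for: {-5, -4, -3, -2, -1, 0, 1, 3, 4, 5}

Answer: {2}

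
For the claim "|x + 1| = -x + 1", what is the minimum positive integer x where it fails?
Testing positive integers:
x = 1: LHS = |1 + 1| = |2| = 2, RHS = -1 + 1 = 0; 2 = 0 — FAILS  ← smallest positive counterexample

Answer: x = 1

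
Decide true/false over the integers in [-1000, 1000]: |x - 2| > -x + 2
The claim fails at x = 0:
x = 0: LHS = |0 - 2| = |-2| = 2, RHS = -0 + 2 = 2; 2 > 2 — FAILS

Because a single integer refutes it, the statement is false.

Answer: False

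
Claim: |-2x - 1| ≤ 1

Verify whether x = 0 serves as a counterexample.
Substitute x = 0 into the relation:
x = 0: LHS = |-2·0 - 1| = |-1| = 1; 1 ≤ 1 — holds

The claim holds here, so x = 0 is not a counterexample. (A counterexample exists elsewhere, e.g. x = 1.)

Answer: No, x = 0 is not a counterexample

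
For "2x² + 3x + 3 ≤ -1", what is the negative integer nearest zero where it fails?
Testing negative integers from -1 downward:
x = -1: LHS = 2·(-1)² + 3·(-1) + 3 = 2; 2 ≤ -1 — FAILS  ← closest negative counterexample to 0

Answer: x = -1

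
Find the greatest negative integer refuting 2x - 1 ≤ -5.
Testing negative integers from -1 downward:
x = -1: LHS = 2·(-1) - 1 = -3; -3 ≤ -5 — FAILS  ← closest negative counterexample to 0

Answer: x = -1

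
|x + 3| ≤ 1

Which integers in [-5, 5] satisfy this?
Holds for: {-4, -3, -2}
Fails for: {-5, -1, 0, 1, 2, 3, 4, 5}

Answer: {-4, -3, -2}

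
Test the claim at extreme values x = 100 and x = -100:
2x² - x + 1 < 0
x = 100: LHS = 2·100² - 100 + 1 = 19901; 19901 < 0 — FAILS
x = -100: LHS = 2·(-100)² - (-100) + 1 = 20101; 20101 < 0 — FAILS

Answer: No, fails for both x = 100 and x = -100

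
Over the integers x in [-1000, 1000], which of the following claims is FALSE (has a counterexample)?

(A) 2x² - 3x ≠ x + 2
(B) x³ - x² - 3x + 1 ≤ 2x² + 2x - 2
(A) Track d = LHS − RHS over the integers in [-1000, 1000]. Equality would need d = 0, but d changes sign only between consecutive integers, jumping over 0:
x = -1: LHS = 2·(-1)² - 3·(-1) = 5, RHS = (-1) + 2 = 1; 5 ≠ 1 — holds  (d = 4)
x = 0: LHS = 2·0² - 3·0 = 0, RHS = 0 + 2 = 2; 0 ≠ 2 — holds  (d = -2)
x = 2: LHS = 2·2² - 3·2 = 2, RHS = 2 + 2 = 4; 2 ≠ 4 — holds  (d = -2)
x = 3: LHS = 2·3² - 3·3 = 9, RHS = 3 + 2 = 5; 9 ≠ 5 — holds  (d = 4)
Away from these crossings d keeps a constant sign, and checking every integer in [-1000, 1000] confirms d ≠ 0 throughout. Hence the two sides are never equal, so the relation holds for every integer in [-1000, 1000].

(B) x = 0: LHS = 0³ - 0² - 3·0 + 1 = 1, RHS = 2·0² + 2·0 - 2 = -2; 1 ≤ -2 — FAILS

Only (B) has a counterexample.

Answer: B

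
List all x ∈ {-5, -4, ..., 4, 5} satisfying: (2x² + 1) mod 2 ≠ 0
For a polynomial with integer coefficients, its value mod 2 depends only on x mod 2, so it suffices to check one representative of each residue class, x = 0, 1:
x = 0: LHS = (2·0² + 1) mod 2 = 1 mod 2 = 1; 1 ≠ 0 — holds
x = 1: LHS = (2·1² + 1) mod 2 = 3 mod 2 = 1; 1 ≠ 0 — holds
The relation holds in every residue class, so the relation holds for every integer in [-5, 5].

Answer: All integers in [-5, 5]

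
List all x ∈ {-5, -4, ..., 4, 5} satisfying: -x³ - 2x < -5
Holds for: {2, 3, 4, 5}
Fails for: {-5, -4, -3, -2, -1, 0, 1}

Answer: {2, 3, 4, 5}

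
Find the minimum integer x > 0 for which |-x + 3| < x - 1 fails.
Testing positive integers:
x = 1: LHS = |-1 + 3| = |2| = 2, RHS = 1 - 1 = 0; 2 < 0 — FAILS  ← smallest positive counterexample

Answer: x = 1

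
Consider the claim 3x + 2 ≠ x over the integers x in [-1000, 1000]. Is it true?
The claim fails at x = -1:
x = -1: LHS = 3·(-1) + 2 = -1; -1 ≠ -1 — FAILS

Because a single integer refutes it, the statement is false.

Answer: False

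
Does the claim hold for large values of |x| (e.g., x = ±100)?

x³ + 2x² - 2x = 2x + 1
x = 100: LHS = 100³ + 2·100² - 2·100 = 1019800, RHS = 2·100 + 1 = 201; 1019800 = 201 — FAILS
x = -100: LHS = (-100)³ + 2·(-100)² - 2·(-100) = -979800, RHS = 2·(-100) + 1 = -199; -979800 = -199 — FAILS

Answer: No, fails for both x = 100 and x = -100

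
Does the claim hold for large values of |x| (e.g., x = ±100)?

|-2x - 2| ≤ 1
x = 100: LHS = |-2·100 - 2| = |-202| = 202; 202 ≤ 1 — FAILS
x = -100: LHS = |-2·(-100) - 2| = |198| = 198; 198 ≤ 1 — FAILS

Answer: No, fails for both x = 100 and x = -100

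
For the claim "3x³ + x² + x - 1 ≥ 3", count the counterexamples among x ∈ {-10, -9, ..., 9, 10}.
Counterexamples in [-10, 10]: {-10, -9, -8, -7, -6, -5, -4, -3, -2, -1, 0}.

Counting them gives 11 values.

Answer: 11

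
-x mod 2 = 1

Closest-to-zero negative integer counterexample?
Testing negative integers from -1 downward:
x = -1: LHS = (-(-1)) mod 2 = 1 mod 2 = 1; 1 = 1 — holds
x = -2: LHS = (-(-2)) mod 2 = 2 mod 2 = 0; 0 = 1 — FAILS  ← closest negative counterexample to 0

Answer: x = -2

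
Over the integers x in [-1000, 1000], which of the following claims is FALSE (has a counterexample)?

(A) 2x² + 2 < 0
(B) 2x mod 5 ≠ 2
(A) x = 0: LHS = 2·0² + 2 = 2; 2 < 0 — FAILS
(B) x = 1: LHS = (2·1) mod 5 = 2 mod 5 = 2; 2 ≠ 2 — FAILS

Answer: Both A and B are false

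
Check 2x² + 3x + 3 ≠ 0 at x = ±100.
x = 100: LHS = 2·100² + 3·100 + 3 = 20303; 20303 ≠ 0 — holds
x = -100: LHS = 2·(-100)² + 3·(-100) + 3 = 19703; 19703 ≠ 0 — holds

Answer: Yes, holds for both x = 100 and x = -100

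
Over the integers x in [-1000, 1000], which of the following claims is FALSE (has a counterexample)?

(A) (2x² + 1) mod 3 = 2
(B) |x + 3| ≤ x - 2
(A) x = 0: LHS = (2·0² + 1) mod 3 = 1 mod 3 = 1; 1 = 2 — FAILS
(B) x = 0: LHS = |0 + 3| = |3| = 3, RHS = 0 - 2 = -2; 3 ≤ -2 — FAILS

Answer: Both A and B are false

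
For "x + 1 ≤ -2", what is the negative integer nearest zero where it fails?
Testing negative integers from -1 downward:
x = -1: LHS = (-1) + 1 = 0; 0 ≤ -2 — FAILS  ← closest negative counterexample to 0

Answer: x = -1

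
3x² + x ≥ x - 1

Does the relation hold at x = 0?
x = 0: LHS = 3·0² + 0 = 0, RHS = 0 - 1 = -1; 0 ≥ -1 — holds

The relation is satisfied at x = 0.

Answer: Yes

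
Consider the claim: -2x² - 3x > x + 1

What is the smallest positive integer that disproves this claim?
Testing positive integers:
x = 1: LHS = -2·1² - 3·1 = -5, RHS = 1 + 1 = 2; -5 > 2 — FAILS  ← smallest positive counterexample

Answer: x = 1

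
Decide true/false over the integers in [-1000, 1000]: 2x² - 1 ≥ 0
The claim fails at x = 0:
x = 0: LHS = 2·0² - 1 = -1; -1 ≥ 0 — FAILS

Because a single integer refutes it, the statement is false.

Answer: False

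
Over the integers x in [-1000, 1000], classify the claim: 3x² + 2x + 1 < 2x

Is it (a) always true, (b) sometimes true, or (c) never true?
Over all integers in [-1000, 1000], LHS − RHS is smallest at x = 0, where it equals 1:
x = 0: LHS = 3·0² + 2·0 + 1 = 1, RHS = 2·0 = 0; 1 < 0 — FAILS
At the ends of the range:
x = -1000: LHS = 3·(-1000)² + 2·(-1000) + 1 = 2998001, RHS = 2·(-1000) = -2000; 2998001 < -2000 — FAILS
x = 1000: LHS = 3·1000² + 2·1000 + 1 = 3002001, RHS = 2·1000 = 2000; 3002001 < 2000 — FAILS
Hence LHS − RHS is never negative, i.e. LHS ≥ RHS throughout, so the claimed relation (<) fails for every integer in [-1000, 1000].

No integer in the range satisfies it.

Answer: Never true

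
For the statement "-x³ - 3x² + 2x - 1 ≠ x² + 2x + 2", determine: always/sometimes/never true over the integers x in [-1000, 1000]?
Track d = LHS − RHS over the integers in [-1000, 1000]. Equality would need d = 0, but d changes sign only between consecutive integers, jumping over 0:
x = -5: LHS = -(-5)³ - 3·(-5)² + 2·(-5) - 1 = 39, RHS = (-5)² + 2·(-5) + 2 = 17; 39 ≠ 17 — holds  (d = 22)
x = -4: LHS = -(-4)³ - 3·(-4)² + 2·(-4) - 1 = 7, RHS = (-4)² + 2·(-4) + 2 = 10; 7 ≠ 10 — holds  (d = -3)
Away from these crossings d keeps a constant sign, and checking every integer in [-1000, 1000] confirms d ≠ 0 throughout. Hence the two sides are never equal, so the relation holds for every integer in [-1000, 1000].

No counterexample exists.

Answer: Always true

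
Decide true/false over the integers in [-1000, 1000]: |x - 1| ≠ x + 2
Track d = LHS − RHS over the integers in [-1000, 1000]. Equality would need d = 0, but d changes sign only between consecutive integers, jumping over 0:
x = -1: LHS = |(-1) - 1| = |-2| = 2, RHS = (-1) + 2 = 1; 2 ≠ 1 — holds  (d = 1)
x = 0: LHS = |0 - 1| = |-1| = 1, RHS = 0 + 2 = 2; 1 ≠ 2 — holds  (d = -1)
Away from these crossings d keeps a constant sign, and checking every integer in [-1000, 1000] confirms d ≠ 0 throughout. Hence the two sides are never equal, so the relation holds for every integer in [-1000, 1000].

No counterexample exists.

Answer: True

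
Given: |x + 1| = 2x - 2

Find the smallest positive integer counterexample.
Testing positive integers:
x = 1: LHS = |1 + 1| = |2| = 2, RHS = 2·1 - 2 = 0; 2 = 0 — FAILS  ← smallest positive counterexample

Answer: x = 1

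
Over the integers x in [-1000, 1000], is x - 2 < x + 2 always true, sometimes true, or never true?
Over all integers in [-1000, 1000], LHS − RHS is largest at x = 0, where it equals -4:
x = 0: LHS = 0 - 2 = -2, RHS = 0 + 2 = 2; -2 < 2 — holds
At the ends of the range:
x = -1000: LHS = (-1000) - 2 = -1002, RHS = (-1000) + 2 = -998; -1002 < -998 — holds
x = 1000: LHS = 1000 - 2 = 998, RHS = 1000 + 2 = 1002; 998 < 1002 — holds
Hence LHS − RHS is never zero or positive, i.e. LHS < RHS throughout, so the relation holds for every integer in [-1000, 1000].

No counterexample exists.

Answer: Always true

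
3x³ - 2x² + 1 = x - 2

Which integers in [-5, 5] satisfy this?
Track d = LHS − RHS over the integers in [-5, 5]. Equality would need d = 0, but d changes sign only between consecutive integers, jumping over 0:
x = -1: LHS = 3·(-1)³ - 2·(-1)² + 1 = -4, RHS = (-1) - 2 = -3; -4 = -3 — FAILS  (d = -1)
x = 0: LHS = 3·0³ - 2·0² + 1 = 1, RHS = 0 - 2 = -2; 1 = -2 — FAILS  (d = 3)
Away from these crossings d keeps a constant sign, and checking every integer in [-5, 5] confirms d ≠ 0 throughout. Hence the two sides are never equal, so the claimed relation (=) fails for every integer in [-5, 5].

Answer: None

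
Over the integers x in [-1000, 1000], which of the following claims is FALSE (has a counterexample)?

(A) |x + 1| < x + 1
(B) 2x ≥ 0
(A) x = 0: LHS = |0 + 1| = |1| = 1, RHS = 0 + 1 = 1; 1 < 1 — FAILS
(B) x = -1: LHS = 2·(-1) = -2; -2 ≥ 0 — FAILS

Answer: Both A and B are false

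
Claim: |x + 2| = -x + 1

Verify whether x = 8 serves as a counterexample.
Substitute x = 8 into the relation:
x = 8: LHS = |8 + 2| = |10| = 10, RHS = -8 + 1 = -7; 10 = -7 — FAILS

Since the claim fails at x = 8, this value is a counterexample.

Answer: Yes, x = 8 is a counterexample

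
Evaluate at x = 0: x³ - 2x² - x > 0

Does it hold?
x = 0: LHS = 0³ - 2·0² - 0 = 0; 0 > 0 — FAILS

The relation fails at x = 0, so x = 0 is a counterexample.

Answer: No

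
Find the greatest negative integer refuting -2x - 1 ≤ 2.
Testing negative integers from -1 downward:
x = -1: LHS = -2·(-1) - 1 = 1; 1 ≤ 2 — holds
x = -2: LHS = -2·(-2) - 1 = 3; 3 ≤ 2 — FAILS  ← closest negative counterexample to 0

Answer: x = -2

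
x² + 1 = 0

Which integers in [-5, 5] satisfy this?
Over all integers in [-5, 5], LHS − RHS is always positive; it is smallest at x = 0, where it equals 1:
x = 0: LHS = 0² + 1 = 1; 1 = 0 — FAILS
At the ends of the range:
x = -5: LHS = (-5)² + 1 = 26; 26 = 0 — FAILS
x = 5: LHS = 5² + 1 = 26; 26 = 0 — FAILS
Hence LHS − RHS is never 0, i.e. the two sides are never equal, so the claimed relation (=) fails for every integer in [-5, 5].

Answer: None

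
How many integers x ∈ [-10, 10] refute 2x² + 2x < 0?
Counterexamples in [-10, 10]: {-10, -9, -8, -7, -6, -5, -4, -3, -2, -1, 0, 1, 2, 3, 4, 5, 6, 7, 8, 9, 10}.

Counting them gives 21 values.

Answer: 21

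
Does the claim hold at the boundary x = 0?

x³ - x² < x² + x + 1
x = 0: LHS = 0³ - 0² = 0, RHS = 0² + 0 + 1 = 1; 0 < 1 — holds

The relation is satisfied at x = 0.

Answer: Yes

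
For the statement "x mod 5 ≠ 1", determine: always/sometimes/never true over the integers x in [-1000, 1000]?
Holds at x = 0: LHS = 0 mod 5 = 0; 0 ≠ 1 — holds
Fails at x = 1: LHS = 1 mod 5 = 1; 1 ≠ 1 — FAILS
It is satisfied by some integers in the range but not all.

Answer: Sometimes true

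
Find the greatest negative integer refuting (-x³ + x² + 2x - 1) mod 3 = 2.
Testing negative integers from -1 downward:
x = -1: LHS = (-(-1)³ + (-1)² + 2·(-1) - 1) mod 3 = (-1) mod 3 = 2; 2 = 2 — holds
x = -2: LHS = (-(-2)³ + (-2)² + 2·(-2) - 1) mod 3 = 7 mod 3 = 1; 1 = 2 — FAILS  ← closest negative counterexample to 0

Answer: x = -2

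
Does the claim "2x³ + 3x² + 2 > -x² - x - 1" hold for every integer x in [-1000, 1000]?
The claim fails at x = -3:
x = -3: LHS = 2·(-3)³ + 3·(-3)² + 2 = -25, RHS = -(-3)² - (-3) - 1 = -7; -25 > -7 — FAILS

Because a single integer refutes it, the statement is false.

Answer: False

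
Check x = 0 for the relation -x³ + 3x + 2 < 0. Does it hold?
x = 0: LHS = -0³ + 3·0 + 2 = 2; 2 < 0 — FAILS

The relation fails at x = 0, so x = 0 is a counterexample.

Answer: No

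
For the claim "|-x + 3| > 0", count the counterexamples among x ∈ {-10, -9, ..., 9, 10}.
Counterexamples in [-10, 10]: {3}.

Counting them gives 1 values.

Answer: 1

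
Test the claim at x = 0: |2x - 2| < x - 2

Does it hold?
x = 0: LHS = |2·0 - 2| = |-2| = 2, RHS = 0 - 2 = -2; 2 < -2 — FAILS

The relation fails at x = 0, so x = 0 is a counterexample.

Answer: No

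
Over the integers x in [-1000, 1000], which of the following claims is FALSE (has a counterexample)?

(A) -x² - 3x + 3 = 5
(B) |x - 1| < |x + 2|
(A) x = 0: LHS = -0² - 3·0 + 3 = 3; 3 = 5 — FAILS
(B) x = -1: LHS = |(-1) - 1| = |-2| = 2, RHS = |(-1) + 2| = |1| = 1; 2 < 1 — FAILS

Answer: Both A and B are false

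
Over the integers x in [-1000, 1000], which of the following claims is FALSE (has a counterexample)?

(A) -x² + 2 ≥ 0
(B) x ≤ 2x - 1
(A) x = 2: LHS = -2² + 2 = -2; -2 ≥ 0 — FAILS
(B) x = 0: RHS = 2·0 - 1 = -1; 0 ≤ -1 — FAILS

Answer: Both A and B are false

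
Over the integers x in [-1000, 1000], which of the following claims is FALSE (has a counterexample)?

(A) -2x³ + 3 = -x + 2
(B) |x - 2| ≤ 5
(A) x = 0: LHS = -2·0³ + 3 = 3, RHS = -0 + 2 = 2; 3 = 2 — FAILS
(B) x = -4: LHS = |(-4) - 2| = |-6| = 6; 6 ≤ 5 — FAILS

Answer: Both A and B are false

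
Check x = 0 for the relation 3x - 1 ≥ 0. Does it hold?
x = 0: LHS = 3·0 - 1 = -1; -1 ≥ 0 — FAILS

The relation fails at x = 0, so x = 0 is a counterexample.

Answer: No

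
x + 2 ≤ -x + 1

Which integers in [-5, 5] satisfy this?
Holds for: {-5, -4, -3, -2, -1}
Fails for: {0, 1, 2, 3, 4, 5}

Answer: {-5, -4, -3, -2, -1}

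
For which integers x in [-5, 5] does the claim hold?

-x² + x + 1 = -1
Holds for: {-1, 2}
Fails for: {-5, -4, -3, -2, 0, 1, 3, 4, 5}

Answer: {-1, 2}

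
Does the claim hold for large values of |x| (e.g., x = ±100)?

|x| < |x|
x = 100: LHS = |100| = 100, RHS = |100| = 100; 100 < 100 — FAILS
x = -100: LHS = |-100| = 100, RHS = |-100| = 100; 100 < 100 — FAILS

Answer: No, fails for both x = 100 and x = -100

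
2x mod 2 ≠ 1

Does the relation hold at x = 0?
x = 0: LHS = (2·0) mod 2 = 0 mod 2 = 0; 0 ≠ 1 — holds

The relation is satisfied at x = 0.

Answer: Yes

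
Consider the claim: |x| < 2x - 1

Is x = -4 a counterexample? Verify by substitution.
Substitute x = -4 into the relation:
x = -4: LHS = |-4| = 4, RHS = 2·(-4) - 1 = -9; 4 < -9 — FAILS

Since the claim fails at x = -4, this value is a counterexample.

Answer: Yes, x = -4 is a counterexample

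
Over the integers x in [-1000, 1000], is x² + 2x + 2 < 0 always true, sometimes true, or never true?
Over all integers in [-1000, 1000], LHS − RHS is smallest at x = -1, where it equals 1:
x = -1: LHS = (-1)² + 2·(-1) + 2 = 1; 1 < 0 — FAILS
At the ends of the range:
x = -1000: LHS = (-1000)² + 2·(-1000) + 2 = 998002; 998002 < 0 — FAILS
x = 1000: LHS = 1000² + 2·1000 + 2 = 1002002; 1002002 < 0 — FAILS
Hence LHS − RHS is never negative, i.e. LHS ≥ RHS throughout, so the claimed relation (<) fails for every integer in [-1000, 1000].

No integer in the range satisfies it.

Answer: Never true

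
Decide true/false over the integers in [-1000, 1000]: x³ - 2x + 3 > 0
The claim fails at x = -2:
x = -2: LHS = (-2)³ - 2·(-2) + 3 = -1; -1 > 0 — FAILS

Because a single integer refutes it, the statement is false.

Answer: False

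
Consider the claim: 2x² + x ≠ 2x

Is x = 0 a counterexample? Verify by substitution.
Substitute x = 0 into the relation:
x = 0: LHS = 2·0² + 0 = 0, RHS = 2·0 = 0; 0 ≠ 0 — FAILS

Since the claim fails at x = 0, this value is a counterexample.

Answer: Yes, x = 0 is a counterexample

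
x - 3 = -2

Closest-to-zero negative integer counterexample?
Testing negative integers from -1 downward:
x = -1: LHS = (-1) - 3 = -4; -4 = -2 — FAILS  ← closest negative counterexample to 0

Answer: x = -1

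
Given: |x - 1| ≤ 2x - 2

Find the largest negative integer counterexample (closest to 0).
Testing negative integers from -1 downward:
x = -1: LHS = |(-1) - 1| = |-2| = 2, RHS = 2·(-1) - 2 = -4; 2 ≤ -4 — FAILS  ← closest negative counterexample to 0

Answer: x = -1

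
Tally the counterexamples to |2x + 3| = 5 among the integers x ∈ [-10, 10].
Counterexamples in [-10, 10]: {-10, -9, -8, -7, -6, -5, -3, -2, -1, 0, 2, 3, 4, 5, 6, 7, 8, 9, 10}.

Counting them gives 19 values.

Answer: 19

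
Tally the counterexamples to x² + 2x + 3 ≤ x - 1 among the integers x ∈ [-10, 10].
Counterexamples in [-10, 10]: {-10, -9, -8, -7, -6, -5, -4, -3, -2, -1, 0, 1, 2, 3, 4, 5, 6, 7, 8, 9, 10}.

Counting them gives 21 values.

Answer: 21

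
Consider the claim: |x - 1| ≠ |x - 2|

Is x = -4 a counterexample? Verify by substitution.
Substitute x = -4 into the relation:
x = -4: LHS = |(-4) - 1| = |-5| = 5, RHS = |(-4) - 2| = |-6| = 6; 5 ≠ 6 — holds

The relation holds at x = -4, so it is not a counterexample.

Answer: No, x = -4 is not a counterexample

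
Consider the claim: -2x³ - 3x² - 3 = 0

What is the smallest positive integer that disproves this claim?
Testing positive integers:
x = 1: LHS = -2·1³ - 3·1² - 3 = -8; -8 = 0 — FAILS  ← smallest positive counterexample

Answer: x = 1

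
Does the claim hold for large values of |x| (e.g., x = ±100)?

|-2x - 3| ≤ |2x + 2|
x = 100: LHS = |-2·100 - 3| = |-203| = 203, RHS = |2·100 + 2| = |202| = 202; 203 ≤ 202 — FAILS
x = -100: LHS = |-2·(-100) - 3| = |197| = 197, RHS = |2·(-100) + 2| = |-198| = 198; 197 ≤ 198 — holds

Answer: Partially: fails for x = 100, holds for x = -100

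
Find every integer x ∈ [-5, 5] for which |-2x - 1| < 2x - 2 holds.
Over all integers in [-5, 5], LHS − RHS is smallest at x = 0, where it equals 3:
x = 0: LHS = |-2·0 - 1| = |-1| = 1, RHS = 2·0 - 2 = -2; 1 < -2 — FAILS
At the ends of the range:
x = -5: LHS = |-2·(-5) - 1| = |9| = 9, RHS = 2·(-5) - 2 = -12; 9 < -12 — FAILS
x = 5: LHS = |-2·5 - 1| = |-11| = 11, RHS = 2·5 - 2 = 8; 11 < 8 — FAILS
Hence LHS − RHS is never negative, i.e. LHS ≥ RHS throughout, so the claimed relation (<) fails for every integer in [-5, 5].

Answer: None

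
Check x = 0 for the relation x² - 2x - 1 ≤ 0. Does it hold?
x = 0: LHS = 0² - 2·0 - 1 = -1; -1 ≤ 0 — holds

The relation is satisfied at x = 0.

Answer: Yes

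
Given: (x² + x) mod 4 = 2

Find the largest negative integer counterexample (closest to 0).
Testing negative integers from -1 downward:
x = -1: LHS = ((-1)² + (-1)) mod 4 = 0 mod 4 = 0; 0 = 2 — FAILS  ← closest negative counterexample to 0

Answer: x = -1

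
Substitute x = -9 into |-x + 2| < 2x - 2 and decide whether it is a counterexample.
Substitute x = -9 into the relation:
x = -9: LHS = |-(-9) + 2| = |11| = 11, RHS = 2·(-9) - 2 = -20; 11 < -20 — FAILS

Since the claim fails at x = -9, this value is a counterexample.

Answer: Yes, x = -9 is a counterexample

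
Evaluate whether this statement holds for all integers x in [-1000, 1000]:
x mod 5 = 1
The claim fails at x = 0:
x = 0: LHS = 0 mod 5 = 0; 0 = 1 — FAILS

Because a single integer refutes it, the statement is false.

Answer: False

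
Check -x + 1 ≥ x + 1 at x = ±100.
x = 100: LHS = -100 + 1 = -99, RHS = 100 + 1 = 101; -99 ≥ 101 — FAILS
x = -100: LHS = -(-100) + 1 = 101, RHS = (-100) + 1 = -99; 101 ≥ -99 — holds

Answer: Partially: fails for x = 100, holds for x = -100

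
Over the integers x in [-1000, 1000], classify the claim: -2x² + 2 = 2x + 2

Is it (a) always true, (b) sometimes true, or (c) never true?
Holds at x = 0: LHS = -2·0² + 2 = 2, RHS = 2·0 + 2 = 2; 2 = 2 — holds
Fails at x = 1: LHS = -2·1² + 2 = 0, RHS = 2·1 + 2 = 4; 0 = 4 — FAILS
It is satisfied by some integers in the range but not all.

Answer: Sometimes true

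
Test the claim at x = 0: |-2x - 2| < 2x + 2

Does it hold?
x = 0: LHS = |-2·0 - 2| = |-2| = 2, RHS = 2·0 + 2 = 2; 2 < 2 — FAILS

The relation fails at x = 0, so x = 0 is a counterexample.

Answer: No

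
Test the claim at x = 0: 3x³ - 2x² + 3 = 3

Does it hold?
x = 0: LHS = 3·0³ - 2·0² + 3 = 3; 3 = 3 — holds

The relation is satisfied at x = 0.

Answer: Yes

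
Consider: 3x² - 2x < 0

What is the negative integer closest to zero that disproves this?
Testing negative integers from -1 downward:
x = -1: LHS = 3·(-1)² - 2·(-1) = 5; 5 < 0 — FAILS  ← closest negative counterexample to 0

Answer: x = -1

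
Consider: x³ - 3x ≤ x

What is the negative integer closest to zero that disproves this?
Testing negative integers from -1 downward:
x = -1: LHS = (-1)³ - 3·(-1) = 2; 2 ≤ -1 — FAILS  ← closest negative counterexample to 0

Answer: x = -1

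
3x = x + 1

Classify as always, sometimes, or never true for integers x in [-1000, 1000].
Track d = LHS − RHS over the integers in [-1000, 1000]. Equality would need d = 0, but d changes sign only between consecutive integers, jumping over 0:
x = 0: LHS = 3·0 = 0, RHS = 0 + 1 = 1; 0 = 1 — FAILS  (d = -1)
x = 1: LHS = 3·1 = 3, RHS = 1 + 1 = 2; 3 = 2 — FAILS  (d = 1)
Away from these crossings d keeps a constant sign, and checking every integer in [-1000, 1000] confirms d ≠ 0 throughout. Hence the two sides are never equal, so the claimed relation (=) fails for every integer in [-1000, 1000].

No integer in the range satisfies it.

Answer: Never true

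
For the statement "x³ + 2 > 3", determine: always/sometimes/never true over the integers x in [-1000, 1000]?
Holds at x = 2: LHS = 2³ + 2 = 10; 10 > 3 — holds
Fails at x = 0: LHS = 0³ + 2 = 2; 2 > 3 — FAILS
It is satisfied by some integers in the range but not all.

Answer: Sometimes true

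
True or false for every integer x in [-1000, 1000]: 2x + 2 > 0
The claim fails at x = -1:
x = -1: LHS = 2·(-1) + 2 = 0; 0 > 0 — FAILS

Because a single integer refutes it, the statement is false.

Answer: False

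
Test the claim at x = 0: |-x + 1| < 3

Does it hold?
x = 0: LHS = |-0 + 1| = |1| = 1; 1 < 3 — holds

The relation is satisfied at x = 0.

Answer: Yes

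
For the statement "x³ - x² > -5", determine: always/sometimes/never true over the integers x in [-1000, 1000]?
Holds at x = 0: LHS = 0³ - 0² = 0; 0 > -5 — holds
Fails at x = -2: LHS = (-2)³ - (-2)² = -12; -12 > -5 — FAILS
It is satisfied by some integers in the range but not all.

Answer: Sometimes true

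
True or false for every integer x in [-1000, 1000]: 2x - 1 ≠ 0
Track d = LHS − RHS over the integers in [-1000, 1000]. Equality would need d = 0, but d changes sign only between consecutive integers, jumping over 0:
x = 0: LHS = 2·0 - 1 = -1; -1 ≠ 0 — holds  (d = -1)
x = 1: LHS = 2·1 - 1 = 1; 1 ≠ 0 — holds  (d = 1)
Away from these crossings d keeps a constant sign, and checking every integer in [-1000, 1000] confirms d ≠ 0 throughout. Hence the two sides are never equal, so the relation holds for every integer in [-1000, 1000].

No counterexample exists.

Answer: True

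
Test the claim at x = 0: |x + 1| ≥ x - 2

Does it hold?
x = 0: LHS = |0 + 1| = |1| = 1, RHS = 0 - 2 = -2; 1 ≥ -2 — holds

The relation is satisfied at x = 0.

Answer: Yes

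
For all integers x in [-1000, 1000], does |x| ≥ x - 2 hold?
Over all integers in [-1000, 1000], LHS − RHS is smallest at x = 0, where it equals 2:
x = 0: LHS = |0| = 0, RHS = 0 - 2 = -2; 0 ≥ -2 — holds
At the ends of the range:
x = -1000: LHS = |-1000| = 1000, RHS = (-1000) - 2 = -1002; 1000 ≥ -1002 — holds
x = 1000: LHS = |1000| = 1000, RHS = 1000 - 2 = 998; 1000 ≥ 998 — holds
Hence LHS − RHS is never negative, i.e. LHS ≥ RHS throughout, so the relation holds for every integer in [-1000, 1000].

No counterexample exists.

Answer: True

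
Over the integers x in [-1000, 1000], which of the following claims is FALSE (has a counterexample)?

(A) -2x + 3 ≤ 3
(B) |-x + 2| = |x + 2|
(A) x = -1: LHS = -2·(-1) + 3 = 5; 5 ≤ 3 — FAILS
(B) x = 1: LHS = |-1 + 2| = |1| = 1, RHS = |1 + 2| = |3| = 3; 1 = 3 — FAILS

Answer: Both A and B are false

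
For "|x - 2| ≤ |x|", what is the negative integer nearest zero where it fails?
Testing negative integers from -1 downward:
x = -1: LHS = |(-1) - 2| = |-3| = 3, RHS = |-1| = 1; 3 ≤ 1 — FAILS  ← closest negative counterexample to 0

Answer: x = -1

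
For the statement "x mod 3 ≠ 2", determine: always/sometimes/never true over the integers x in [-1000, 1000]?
Holds at x = 0: LHS = 0 mod 3 = 0; 0 ≠ 2 — holds
Fails at x = -1: LHS = (-1) mod 3 = 2; 2 ≠ 2 — FAILS
It is satisfied by some integers in the range but not all.

Answer: Sometimes true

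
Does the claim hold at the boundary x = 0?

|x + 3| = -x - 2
x = 0: LHS = |0 + 3| = |3| = 3, RHS = -0 - 2 = -2; 3 = -2 — FAILS

The relation fails at x = 0, so x = 0 is a counterexample.

Answer: No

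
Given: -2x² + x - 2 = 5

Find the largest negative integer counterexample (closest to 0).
Testing negative integers from -1 downward:
x = -1: LHS = -2·(-1)² + (-1) - 2 = -5; -5 = 5 — FAILS  ← closest negative counterexample to 0

Answer: x = -1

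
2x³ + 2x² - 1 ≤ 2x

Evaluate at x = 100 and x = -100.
x = 100: LHS = 2·100³ + 2·100² - 1 = 2019999, RHS = 2·100 = 200; 2019999 ≤ 200 — FAILS
x = -100: LHS = 2·(-100)³ + 2·(-100)² - 1 = -1980001, RHS = 2·(-100) = -200; -1980001 ≤ -200 — holds

Answer: Partially: fails for x = 100, holds for x = -100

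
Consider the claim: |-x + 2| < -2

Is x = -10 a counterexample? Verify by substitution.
Substitute x = -10 into the relation:
x = -10: LHS = |-(-10) + 2| = |12| = 12; 12 < -2 — FAILS

Since the claim fails at x = -10, this value is a counterexample.

Answer: Yes, x = -10 is a counterexample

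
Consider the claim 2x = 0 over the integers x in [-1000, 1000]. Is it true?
The claim fails at x = 1:
x = 1: LHS = 2·1 = 2; 2 = 0 — FAILS

Because a single integer refutes it, the statement is false.

Answer: False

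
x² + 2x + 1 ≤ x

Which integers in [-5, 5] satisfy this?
Over all integers in [-5, 5], LHS − RHS is smallest at x = 0, where it equals 1:
x = 0: LHS = 0² + 2·0 + 1 = 1; 1 ≤ 0 — FAILS
At the ends of the range:
x = -5: LHS = (-5)² + 2·(-5) + 1 = 16; 16 ≤ -5 — FAILS
x = 5: LHS = 5² + 2·5 + 1 = 36; 36 ≤ 5 — FAILS
Hence LHS − RHS is never zero or negative, i.e. LHS > RHS throughout, so the claimed relation (≤) fails for every integer in [-5, 5].

Answer: None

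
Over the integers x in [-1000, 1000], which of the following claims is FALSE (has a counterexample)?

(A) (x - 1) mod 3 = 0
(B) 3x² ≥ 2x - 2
(A) x = 0: LHS = (0 - 1) mod 3 = (-1) mod 3 = 2; 2 = 0 — FAILS

(B) Over all integers in [-1000, 1000], LHS − RHS is smallest at x = 0, where it equals 2:
x = 0: LHS = 3·0² = 0, RHS = 2·0 - 2 = -2; 0 ≥ -2 — holds
At the ends of the range:
x = -1000: LHS = 3·(-1000)² = 3000000, RHS = 2·(-1000) - 2 = -2002; 3000000 ≥ -2002 — holds
x = 1000: LHS = 3·1000² = 3000000, RHS = 2·1000 - 2 = 1998; 3000000 ≥ 1998 — holds
Hence LHS − RHS is never negative, i.e. LHS ≥ RHS throughout, so the relation holds for every integer in [-1000, 1000].

Only (A) has a counterexample.

Answer: A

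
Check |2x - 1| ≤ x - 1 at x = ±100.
x = 100: LHS = |2·100 - 1| = |199| = 199, RHS = 100 - 1 = 99; 199 ≤ 99 — FAILS
x = -100: LHS = |2·(-100) - 1| = |-201| = 201, RHS = (-100) - 1 = -101; 201 ≤ -101 — FAILS

Answer: No, fails for both x = 100 and x = -100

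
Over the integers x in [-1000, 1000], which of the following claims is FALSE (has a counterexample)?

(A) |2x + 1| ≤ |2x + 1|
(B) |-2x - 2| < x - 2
(A) Over all integers in [-1000, 1000], LHS − RHS is largest at x = 0, where it equals 0:
x = 0: LHS = |2·0 + 1| = |1| = 1, RHS = |2·0 + 1| = |1| = 1; 1 ≤ 1 — holds
At the ends of the range:
x = -1000: LHS = |2·(-1000) + 1| = |-1999| = 1999, RHS = |2·(-1000) + 1| = |-1999| = 1999; 1999 ≤ 1999 — holds
x = 1000: LHS = |2·1000 + 1| = |2001| = 2001, RHS = |2·1000 + 1| = |2001| = 2001; 2001 ≤ 2001 — holds
Hence LHS − RHS is never positive, i.e. LHS ≤ RHS throughout, so the relation holds for every integer in [-1000, 1000].

(B) x = 0: LHS = |-2·0 - 2| = |-2| = 2, RHS = 0 - 2 = -2; 2 < -2 — FAILS

Only (B) has a counterexample.

Answer: B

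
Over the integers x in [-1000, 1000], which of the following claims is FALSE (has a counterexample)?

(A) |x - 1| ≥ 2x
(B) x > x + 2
(A) x = 1: LHS = |1 - 1| = |0| = 0, RHS = 2·1 = 2; 0 ≥ 2 — FAILS
(B) x = 0: RHS = 0 + 2 = 2; 0 > 2 — FAILS

Answer: Both A and B are false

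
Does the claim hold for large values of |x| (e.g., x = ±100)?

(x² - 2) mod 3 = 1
x = 100: LHS = (100² - 2) mod 3 = 9998 mod 3 = 2; 2 = 1 — FAILS
x = -100: LHS = ((-100)² - 2) mod 3 = 9998 mod 3 = 2; 2 = 1 — FAILS

Answer: No, fails for both x = 100 and x = -100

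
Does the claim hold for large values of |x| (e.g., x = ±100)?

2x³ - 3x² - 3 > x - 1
x = 100: LHS = 2·100³ - 3·100² - 3 = 1969997, RHS = 100 - 1 = 99; 1969997 > 99 — holds
x = -100: LHS = 2·(-100)³ - 3·(-100)² - 3 = -2030003, RHS = (-100) - 1 = -101; -2030003 > -101 — FAILS

Answer: Partially: holds for x = 100, fails for x = -100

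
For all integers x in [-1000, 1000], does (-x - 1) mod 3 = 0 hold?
The claim fails at x = 0:
x = 0: LHS = (-0 - 1) mod 3 = (-1) mod 3 = 2; 2 = 0 — FAILS

Because a single integer refutes it, the statement is false.

Answer: False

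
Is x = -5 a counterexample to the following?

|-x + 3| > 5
Substitute x = -5 into the relation:
x = -5: LHS = |-(-5) + 3| = |8| = 8; 8 > 5 — holds

The claim holds here, so x = -5 is not a counterexample. (A counterexample exists elsewhere, e.g. x = 0.)

Answer: No, x = -5 is not a counterexample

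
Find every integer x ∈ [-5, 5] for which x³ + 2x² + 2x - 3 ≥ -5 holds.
Holds for: {-1, 0, 1, 2, 3, 4, 5}
Fails for: {-5, -4, -3, -2}

Answer: {-1, 0, 1, 2, 3, 4, 5}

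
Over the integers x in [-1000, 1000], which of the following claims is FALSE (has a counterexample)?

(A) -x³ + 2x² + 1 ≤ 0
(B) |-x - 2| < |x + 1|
(A) x = 0: LHS = -0³ + 2·0² + 1 = 1; 1 ≤ 0 — FAILS
(B) x = 0: LHS = |-0 - 2| = |-2| = 2, RHS = |0 + 1| = |1| = 1; 2 < 1 — FAILS

Answer: Both A and B are false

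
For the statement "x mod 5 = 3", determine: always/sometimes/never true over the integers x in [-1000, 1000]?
Holds at x = -2: LHS = (-2) mod 5 = 3; 3 = 3 — holds
Fails at x = 0: LHS = 0 mod 5 = 0; 0 = 3 — FAILS
It is satisfied by some integers in the range but not all.

Answer: Sometimes true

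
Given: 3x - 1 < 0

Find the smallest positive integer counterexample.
Testing positive integers:
x = 1: LHS = 3·1 - 1 = 2; 2 < 0 — FAILS  ← smallest positive counterexample

Answer: x = 1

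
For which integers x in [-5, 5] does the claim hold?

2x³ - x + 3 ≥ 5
Holds for: {2, 3, 4, 5}
Fails for: {-5, -4, -3, -2, -1, 0, 1}

Answer: {2, 3, 4, 5}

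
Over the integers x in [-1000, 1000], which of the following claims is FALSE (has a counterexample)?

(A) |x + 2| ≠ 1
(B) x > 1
(A) x = -1: LHS = |(-1) + 2| = |1| = 1; 1 ≠ 1 — FAILS
(B) x = 0: 0 > 1 — FAILS

Answer: Both A and B are false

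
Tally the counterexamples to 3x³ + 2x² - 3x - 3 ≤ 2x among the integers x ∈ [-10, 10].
Counterexamples in [-10, 10]: {-1, 2, 3, 4, 5, 6, 7, 8, 9, 10}.

Counting them gives 10 values.

Answer: 10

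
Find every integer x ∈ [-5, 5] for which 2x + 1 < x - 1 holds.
Holds for: {-5, -4, -3}
Fails for: {-2, -1, 0, 1, 2, 3, 4, 5}

Answer: {-5, -4, -3}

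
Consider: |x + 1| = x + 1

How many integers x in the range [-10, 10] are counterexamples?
Counterexamples in [-10, 10]: {-10, -9, -8, -7, -6, -5, -4, -3, -2}.

Counting them gives 9 values.

Answer: 9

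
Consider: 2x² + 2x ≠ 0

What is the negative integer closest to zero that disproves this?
Testing negative integers from -1 downward:
x = -1: LHS = 2·(-1)² + 2·(-1) = 0; 0 ≠ 0 — FAILS  ← closest negative counterexample to 0

Answer: x = -1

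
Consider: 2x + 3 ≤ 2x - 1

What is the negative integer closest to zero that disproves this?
Testing negative integers from -1 downward:
x = -1: LHS = 2·(-1) + 3 = 1, RHS = 2·(-1) - 1 = -3; 1 ≤ -3 — FAILS  ← closest negative counterexample to 0

Answer: x = -1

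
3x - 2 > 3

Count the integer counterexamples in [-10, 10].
Counterexamples in [-10, 10]: {-10, -9, -8, -7, -6, -5, -4, -3, -2, -1, 0, 1}.

Counting them gives 12 values.

Answer: 12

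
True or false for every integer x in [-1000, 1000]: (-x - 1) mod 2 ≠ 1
The claim fails at x = 0:
x = 0: LHS = (-0 - 1) mod 2 = (-1) mod 2 = 1; 1 ≠ 1 — FAILS

Because a single integer refutes it, the statement is false.

Answer: False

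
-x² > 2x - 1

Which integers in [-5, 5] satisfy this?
Holds for: {-2, -1, 0}
Fails for: {-5, -4, -3, 1, 2, 3, 4, 5}

Answer: {-2, -1, 0}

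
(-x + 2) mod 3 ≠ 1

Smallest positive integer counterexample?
Testing positive integers:
x = 1: LHS = (-1 + 2) mod 3 = 1 mod 3 = 1; 1 ≠ 1 — FAILS  ← smallest positive counterexample

Answer: x = 1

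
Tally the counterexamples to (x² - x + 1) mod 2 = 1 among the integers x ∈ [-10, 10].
For a polynomial with integer coefficients, its value mod 2 depends only on x mod 2, so it suffices to check one representative of each residue class, x = 0, 1:
x = 0: LHS = (0² - 0 + 1) mod 2 = 1 mod 2 = 1; 1 = 1 — holds
x = 1: LHS = (1² - 1 + 1) mod 2 = 1 mod 2 = 1; 1 = 1 — holds
The relation holds in every residue class, so the relation holds for every integer in [-10, 10].

No counterexample appears in that range.

Answer: 0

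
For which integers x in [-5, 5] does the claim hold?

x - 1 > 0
Holds for: {2, 3, 4, 5}
Fails for: {-5, -4, -3, -2, -1, 0, 1}

Answer: {2, 3, 4, 5}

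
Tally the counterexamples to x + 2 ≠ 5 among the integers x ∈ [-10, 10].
Counterexamples in [-10, 10]: {3}.

Counting them gives 1 values.

Answer: 1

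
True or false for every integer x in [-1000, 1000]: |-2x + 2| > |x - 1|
The claim fails at x = 1:
x = 1: LHS = |-2·1 + 2| = |0| = 0, RHS = |1 - 1| = |0| = 0; 0 > 0 — FAILS

Because a single integer refutes it, the statement is false.

Answer: False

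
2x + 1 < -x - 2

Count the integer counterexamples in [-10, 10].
Counterexamples in [-10, 10]: {-1, 0, 1, 2, 3, 4, 5, 6, 7, 8, 9, 10}.

Counting them gives 12 values.

Answer: 12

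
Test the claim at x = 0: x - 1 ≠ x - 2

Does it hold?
x = 0: LHS = 0 - 1 = -1, RHS = 0 - 2 = -2; -1 ≠ -2 — holds

The relation is satisfied at x = 0.

Answer: Yes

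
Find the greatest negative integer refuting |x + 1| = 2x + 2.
Testing negative integers from -1 downward:
x = -1: LHS = |(-1) + 1| = |0| = 0, RHS = 2·(-1) + 2 = 0; 0 = 0 — holds
x = -2: LHS = |(-2) + 1| = |-1| = 1, RHS = 2·(-2) + 2 = -2; 1 = -2 — FAILS  ← closest negative counterexample to 0

Answer: x = -2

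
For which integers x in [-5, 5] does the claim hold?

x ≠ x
LHS − RHS = 0 at every integer in [-5, 5]; the two sides always agree. For instance:
x = -5: -5 ≠ -5 — FAILS
x = 0: 0 ≠ 0 — FAILS
x = 5: 5 ≠ 5 — FAILS
The sides are never unequal, so the claimed relation (≠) fails for every integer in [-5, 5].

Answer: None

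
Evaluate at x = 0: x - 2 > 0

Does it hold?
x = 0: LHS = 0 - 2 = -2; -2 > 0 — FAILS

The relation fails at x = 0, so x = 0 is a counterexample.

Answer: No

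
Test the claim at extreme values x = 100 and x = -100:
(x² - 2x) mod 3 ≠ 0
x = 100: LHS = (100² - 2·100) mod 3 = 9800 mod 3 = 2; 2 ≠ 0 — holds
x = -100: LHS = ((-100)² - 2·(-100)) mod 3 = 10200 mod 3 = 0; 0 ≠ 0 — FAILS

Answer: Partially: holds for x = 100, fails for x = -100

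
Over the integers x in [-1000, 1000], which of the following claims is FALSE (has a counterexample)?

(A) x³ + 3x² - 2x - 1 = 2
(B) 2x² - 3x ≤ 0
(A) x = 0: LHS = 0³ + 3·0² - 2·0 - 1 = -1; -1 = 2 — FAILS
(B) x = -1: LHS = 2·(-1)² - 3·(-1) = 5; 5 ≤ 0 — FAILS

Answer: Both A and B are false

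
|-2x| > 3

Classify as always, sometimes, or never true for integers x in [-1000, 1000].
Holds at x = 2: LHS = |-2·2| = |-4| = 4; 4 > 3 — holds
Fails at x = 0: LHS = |-2·0| = |0| = 0; 0 > 3 — FAILS
It is satisfied by some integers in the range but not all.

Answer: Sometimes true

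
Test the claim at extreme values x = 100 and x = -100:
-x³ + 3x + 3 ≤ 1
x = 100: LHS = -100³ + 3·100 + 3 = -999697; -999697 ≤ 1 — holds
x = -100: LHS = -(-100)³ + 3·(-100) + 3 = 999703; 999703 ≤ 1 — FAILS

Answer: Partially: holds for x = 100, fails for x = -100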